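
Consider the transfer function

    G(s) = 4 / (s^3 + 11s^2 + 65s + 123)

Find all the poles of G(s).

The poles are the roots of the denominator s^3 + 11s^2 + 65s + 123 = 0.
Trying s = -3: the polynomial evaluates to 0, so (s + 3) is a factor.
Dividing out leaves s^2 + 8s + 41 = 0.
The quadratic formula then gives s = -4 ± 5j.

s = -4 + 5j, -4 - 5j, -3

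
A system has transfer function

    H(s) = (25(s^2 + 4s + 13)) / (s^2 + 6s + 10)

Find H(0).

H(0) = 65/2 ≈ 32.50

Set s = 0: H(0) = (325) / (10) = 65/2.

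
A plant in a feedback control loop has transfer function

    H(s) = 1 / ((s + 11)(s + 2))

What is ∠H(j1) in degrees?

At s = j1: numerator = 1, denominator = 21 + j13.
∠H = ∠num − ∠den = 0° − (31.759°) = -31.76°.

∠H(j1) ≈ -31.76°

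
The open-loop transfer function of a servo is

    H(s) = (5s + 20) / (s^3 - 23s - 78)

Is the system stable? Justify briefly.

The denominator s^3 - 23s - 78 factors as (s^2 + 6s + 13)(s - 6), giving poles at s = -3 + 2j, -3 - 2j, 6.
Since the pole(s) at s = 6 lie in the right half-plane, the system is unstable.

unstable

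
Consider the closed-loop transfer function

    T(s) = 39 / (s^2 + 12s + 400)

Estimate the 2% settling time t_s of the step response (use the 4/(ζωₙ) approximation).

Comparing s^2 + 12s + 400 to s^2 + 2ζωₙs + ωₙ²: ωₙ = 20 rad/s and ζ = 12/(2·20) = 0.3.
ζωₙ = 12/2 = 6, so t_s ≈ 4/(ζωₙ) = 4/6 ≈ 0.6667 s.

t_s ≈ 0.6667 s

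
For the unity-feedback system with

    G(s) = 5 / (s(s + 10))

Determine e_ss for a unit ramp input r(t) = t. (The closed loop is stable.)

e_ss = 2

G(s) has one pole at the origin.
This is a Type 1 system. Kv = lim_{s→0} s·G(s) = 5/10 = 1/2.
e_ss = 1/Kv = 1/(1/2) = 2.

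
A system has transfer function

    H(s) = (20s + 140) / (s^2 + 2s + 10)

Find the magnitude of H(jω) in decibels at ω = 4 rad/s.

|H(j4)|_dB ≈ 24.1 dB

Substitute s = j4: numerator = 140 + j80, denominator = -6 + j8.
|H(j4)| = |140 + j80| / |-6 + j8| = 161.25 / 10 ≈ 16.12.
In decibels: 20·log₁₀(16.12) ≈ 24.1 dB.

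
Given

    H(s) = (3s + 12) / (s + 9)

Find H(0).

Set s = 0: H(0) = (12) / (9) = 4/3.

H(0) = 4/3 ≈ 1.333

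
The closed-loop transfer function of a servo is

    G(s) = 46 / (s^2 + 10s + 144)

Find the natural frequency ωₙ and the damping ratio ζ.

Compare the denominator to the standard form s^2 + 2ζωₙs + ωₙ².
ωₙ² = 144, so ωₙ = 12 rad/s.
2ζωₙ = 10, so ζ = 10/(2·12) ≈ 0.4167.

ωₙ = 12 rad/s, ζ ≈ 0.4167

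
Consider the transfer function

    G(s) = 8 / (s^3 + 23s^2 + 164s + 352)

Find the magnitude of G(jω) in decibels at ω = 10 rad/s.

|G(j10)|_dB ≈ -48.2 dB

Substitute s = j10: numerator = 8, denominator = -1948 + j640.
|G(j10)| = |8| / |-1948 + j640| = 8 / 2050.4 ≈ 0.003902.
In decibels: 20·log₁₀(0.003902) ≈ -48.2 dB.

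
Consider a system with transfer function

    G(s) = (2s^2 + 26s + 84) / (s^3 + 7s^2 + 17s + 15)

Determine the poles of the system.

s = -2 ± j, -3

The poles are the roots of the denominator s^3 + 7s^2 + 17s + 15 = 0.
Trying s = -3: the polynomial evaluates to 0, so (s + 3) is a factor.
Dividing out leaves s^2 + 4s + 5 = 0.
The quadratic formula then gives s = -2 ± 1j.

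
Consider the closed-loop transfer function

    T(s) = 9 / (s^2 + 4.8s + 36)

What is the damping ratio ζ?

ζ = 0.4

Compare the denominator to the standard form s^2 + 2ζωₙs + ωₙ².
ωₙ² = 36, so ωₙ = 6 rad/s.
2ζωₙ = 4.8, so ζ = 4.8/(2·6) = 0.4.
With ζ = 0.4 the response is underdamped.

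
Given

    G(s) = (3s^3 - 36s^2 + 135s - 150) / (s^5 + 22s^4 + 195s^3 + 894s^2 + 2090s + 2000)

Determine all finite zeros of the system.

Set the numerator to zero: 3s^3 - 36s^2 + 135s - 150 = 0, i.e. 3·(s^3 - 12s^2 + 45s - 50) = 0.
Factoring: (s - 5)^2(s - 2) = 0.

s = 5, 2, 5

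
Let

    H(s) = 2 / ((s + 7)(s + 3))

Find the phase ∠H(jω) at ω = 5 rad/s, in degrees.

∠H(j5) ≈ -94.57°

At s = j5: numerator = 2, denominator = -4 + j50.
∠H = ∠num − ∠den = 0° − (94.574°) = -94.57°.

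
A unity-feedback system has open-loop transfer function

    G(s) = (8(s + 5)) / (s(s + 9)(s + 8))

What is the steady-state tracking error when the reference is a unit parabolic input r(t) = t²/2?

G(s) has one pole at the origin.
This is a Type 1 system; Ka = lim_{s→0} s^2·G(s) = 0, so the steady-state error for a parabola input is infinite.

e_ss = ∞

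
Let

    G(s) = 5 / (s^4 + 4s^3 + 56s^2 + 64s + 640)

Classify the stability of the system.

marginally stable

The denominator s^4 + 4s^3 + 56s^2 + 64s + 640 factors as (s^2 + 16)(s^2 + 4s + 40), giving poles at s = ±4j, -2 ± 6j.
Since the simple pole(s) at s = 4j, -4j lie on the jω-axis with none in the right half-plane, the system is marginally stable.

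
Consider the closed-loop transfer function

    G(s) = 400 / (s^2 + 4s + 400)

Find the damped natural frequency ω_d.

Comparing s^2 + 4s + 400 to s^2 + 2ζωₙs + ωₙ²: ωₙ = 20 rad/s and ζ = 4/(2·20) = 0.1.
ζωₙ = 4/2 = 2, so ω_d = ωₙ√(1−ζ²) = √(ωₙ² − (ζωₙ)²) = √(400 − 2²) = √396 ≈ 19.90 rad/s.

ω_d ≈ 19.90 rad/s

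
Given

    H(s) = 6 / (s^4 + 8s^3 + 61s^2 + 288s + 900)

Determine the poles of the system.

The poles are the roots of the denominator s^4 + 8s^3 + 61s^2 + 288s + 900 = 0.
No real roots exist; factor into two real quadratics: (s^2 + 36)(s^2 + 8s + 25) = 0.
Each quadratic gives a conjugate pair via the quadratic formula.

s = 6j, -6j, -4 + 3j, -4 - 3j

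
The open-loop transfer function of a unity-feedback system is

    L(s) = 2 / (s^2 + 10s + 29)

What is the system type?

Type 0

The denominator has no factor of s at the origin — no free integrator — so this is a Type 0 system.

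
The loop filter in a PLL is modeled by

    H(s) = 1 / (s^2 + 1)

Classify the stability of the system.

The denominator s^2 + 1 factors as (s^2 + 1), giving poles at s = j, -j.
Since the simple pole(s) at s = j, -j lie on the jω-axis with none in the right half-plane, the system is marginally stable.

marginally stable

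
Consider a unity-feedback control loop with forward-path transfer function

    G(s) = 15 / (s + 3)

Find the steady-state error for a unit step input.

e_ss = 0.1667

G(s) has no poles at the origin.
This is a Type 0 system. Kp = lim_{s→0} G(s) = 15/3 = 5.
e_ss = 1/(1 + Kp) = 1/(1 + 5) = 1/6 ≈ 0.1667.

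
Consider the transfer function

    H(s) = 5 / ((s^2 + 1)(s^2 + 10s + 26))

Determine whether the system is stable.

The poles can be read from the denominator factors: s = j, -j, -5 + j, -5 - j.
Since the simple pole(s) at s = ±j lie on the jω-axis with none in the right half-plane, the system is marginally stable.

marginally stable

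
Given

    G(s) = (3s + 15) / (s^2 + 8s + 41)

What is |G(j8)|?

Substitute s = j8: numerator = 15 + j24, denominator = -23 + j64.
|G(j8)| = |15 + j24| / |-23 + j64| = 28.302 / 68.007 ≈ 0.4162.

|G(j8)| ≈ 0.4162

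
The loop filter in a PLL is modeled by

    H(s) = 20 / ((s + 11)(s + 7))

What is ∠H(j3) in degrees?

At s = j3: numerator = 20, denominator = 68 + j54.
∠H = ∠num − ∠den = 0° − (38.454°) = -38.45°.

∠H(j3) ≈ -38.45°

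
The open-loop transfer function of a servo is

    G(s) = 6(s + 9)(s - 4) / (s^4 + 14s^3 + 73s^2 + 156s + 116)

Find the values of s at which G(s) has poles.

The poles are the roots of the denominator s^4 + 14s^3 + 73s^2 + 156s + 116 = 0.
Trying s = -2: the polynomial evaluates to 0, so (s + 2) is a factor.
Dividing out leaves s^3 + 12s^2 + 49s + 58 = 0.
This factors further as (s^2 + 10s + 29)(s + 2) = 0.

s = -5 ± 2j, -2, -2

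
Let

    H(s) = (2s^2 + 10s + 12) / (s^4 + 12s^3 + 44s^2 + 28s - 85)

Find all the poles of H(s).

s = -4 + j, -4 - j, -5, 1

The poles are the roots of the denominator s^4 + 12s^3 + 44s^2 + 28s - 85 = 0.
Trying s = -5: the polynomial evaluates to 0, so (s + 5) is a factor.
Dividing out leaves s^3 + 7s^2 + 9s - 17 = 0.
This factors further as (s^2 + 8s + 17)(s - 1) = 0.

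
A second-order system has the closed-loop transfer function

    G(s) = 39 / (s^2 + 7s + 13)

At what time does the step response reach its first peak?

Comparing s^2 + 7s + 13 to s^2 + 2ζωₙs + ωₙ²: ωₙ = √13 ≈ 3.606 rad/s and ζ = 7/(2·√13) ≈ 0.9707.
ζωₙ = 7/2 = 3.5, so ω_d = ωₙ√(1−ζ²) = √(ωₙ² − (ζωₙ)²) = √(13 − 3.5²) = √0.75 ≈ 0.8660 rad/s.
t_p = π/ω_d = π/0.8660 ≈ 3.628 s.

t_p ≈ 3.628 s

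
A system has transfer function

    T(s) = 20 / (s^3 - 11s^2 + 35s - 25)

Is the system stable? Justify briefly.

The denominator s^3 - 11s^2 + 35s - 25 factors as (s - 5)^2(s - 1), giving poles at s = 5, 1, 5.
Since the pole(s) at s = 5, 1, 5 lie in the right half-plane, the system is unstable.

unstable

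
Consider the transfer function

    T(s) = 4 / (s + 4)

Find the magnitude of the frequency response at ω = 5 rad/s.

|T(j5)| ≈ 0.6247

Substitute s = j5: numerator = 4, denominator = 4 + j5.
|T(j5)| = |4| / |4 + j5| = 4 / 6.4031 ≈ 0.6247.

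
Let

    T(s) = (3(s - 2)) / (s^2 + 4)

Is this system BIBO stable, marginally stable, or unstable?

marginally stable

The denominator s^2 + 4 factors as (s^2 + 4), giving poles at s = ±2j.
Since the simple pole(s) at s = 2j, -2j lie on the jω-axis with none in the right half-plane, the system is marginally stable.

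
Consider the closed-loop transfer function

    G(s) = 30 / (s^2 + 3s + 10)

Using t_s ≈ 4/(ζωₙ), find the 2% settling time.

t_s ≈ 2.667 s

Comparing s^2 + 3s + 10 to s^2 + 2ζωₙs + ωₙ²: ωₙ = √10 ≈ 3.162 rad/s and ζ = 3/(2·√10) ≈ 0.4743.
ζωₙ = 3/2 = 1.5, so t_s ≈ 4/(ζωₙ) = 4/1.5 ≈ 2.667 s.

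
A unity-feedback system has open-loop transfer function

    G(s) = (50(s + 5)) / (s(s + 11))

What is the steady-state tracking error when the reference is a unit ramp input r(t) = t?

e_ss = 0.04400

G(s) has one pole at the origin.
This is a Type 1 system. Kv = lim_{s→0} s·G(s) = 250/11.
e_ss = 1/Kv = 1/(250/11) = 11/250 ≈ 0.04400.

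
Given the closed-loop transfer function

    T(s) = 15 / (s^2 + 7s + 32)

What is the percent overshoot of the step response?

%OS ≈ 8.42%

Comparing s^2 + 7s + 32 to s^2 + 2ζωₙs + ωₙ²: ωₙ = √32 ≈ 5.657 rad/s and ζ = 7/(2·√32) ≈ 0.6187.
%OS = 100·exp(−πζ/√(1−ζ²)) = 100·exp(−π·0.6187/√(1−0.6187²)) ≈ 8.42%.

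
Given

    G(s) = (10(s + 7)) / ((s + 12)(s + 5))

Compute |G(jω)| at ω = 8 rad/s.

|G(j8)| ≈ 0.7813

Substitute s = j8: numerator = 70 + j80, denominator = -4 + j136.
|G(j8)| = |70 + j80| / |-4 + j136| = 106.30 / 136.06 ≈ 0.7813.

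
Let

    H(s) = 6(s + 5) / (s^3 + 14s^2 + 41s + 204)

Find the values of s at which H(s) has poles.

s = -12, -1 ± 4j

The poles are the roots of the denominator s^3 + 14s^2 + 41s + 204 = 0.
Trying s = -12: the polynomial evaluates to 0, so (s + 12) is a factor.
Dividing out leaves s^2 + 2s + 17 = 0.
The quadratic formula then gives s = -1 ± 4j.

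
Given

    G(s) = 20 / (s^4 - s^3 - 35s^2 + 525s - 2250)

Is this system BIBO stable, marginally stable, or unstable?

unstable

The denominator s^4 - s^3 - 35s^2 + 525s - 2250 factors as (s^2 - 6s + 45)(s + 10)(s - 5), giving poles at s = 3 ± 6j, -10, 5.
Since the pole(s) at s = 3 + 6j, 3 - 6j, 5 lie in the right half-plane, the system is unstable.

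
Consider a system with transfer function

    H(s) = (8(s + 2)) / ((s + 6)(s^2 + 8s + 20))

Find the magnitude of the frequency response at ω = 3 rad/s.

Substitute s = j3: numerator = 16 + j24, denominator = -6 + j177.
|H(j3)| = |16 + j24| / |-6 + j177| = 28.844 / 177.10 ≈ 0.1629.

|H(j3)| ≈ 0.1629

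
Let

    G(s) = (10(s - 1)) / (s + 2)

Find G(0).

Set s = 0: G(0) = (-10) / (2) = -5.

G(0) = -5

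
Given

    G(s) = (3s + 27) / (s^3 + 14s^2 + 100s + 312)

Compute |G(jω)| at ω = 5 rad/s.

|G(j5)| ≈ 0.08195

Substitute s = j5: numerator = 27 + j15, denominator = -38 + j375.
|G(j5)| = |27 + j15| / |-38 + j375| = 30.887 / 376.92 ≈ 0.08195.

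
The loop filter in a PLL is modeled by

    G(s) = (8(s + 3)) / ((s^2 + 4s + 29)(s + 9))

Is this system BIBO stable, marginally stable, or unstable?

stable

The poles can be read from the denominator factors: s = -2 + 5j, -2 - 5j, -9.
Since all poles lie strictly in the left half-plane, the system is stable.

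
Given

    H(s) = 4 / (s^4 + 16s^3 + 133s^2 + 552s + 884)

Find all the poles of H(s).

The poles are the roots of the denominator s^4 + 16s^3 + 133s^2 + 552s + 884 = 0.
No real roots exist; factor into two real quadratics: (s^2 + 8s + 17)(s^2 + 8s + 52) = 0.
Each quadratic gives a conjugate pair via the quadratic formula.

s = -4 + j, -4 - j, -4 + 6j, -4 - 6j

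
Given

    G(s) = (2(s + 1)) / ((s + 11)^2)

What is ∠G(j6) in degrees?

∠G(j6) ≈ 23.32°

At s = j6: numerator = 2 + j12, denominator = 85 + j132.
∠G = ∠num − ∠den = 80.538° − (57.221°) = 23.32°.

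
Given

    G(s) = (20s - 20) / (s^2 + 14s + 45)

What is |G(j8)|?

|G(j8)| ≈ 1.419

Substitute s = j8: numerator = -20 + j160, denominator = -19 + j112.
|G(j8)| = |-20 + j160| / |-19 + j112| = 161.25 / 113.60 ≈ 1.419.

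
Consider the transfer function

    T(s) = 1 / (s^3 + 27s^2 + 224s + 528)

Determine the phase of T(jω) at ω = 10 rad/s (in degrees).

∠T(j10) ≈ -150.3°

At s = j10: numerator = 1, denominator = -2172 + j1240.
∠T = ∠num − ∠den = 0° − (150.28°) = -150.3°.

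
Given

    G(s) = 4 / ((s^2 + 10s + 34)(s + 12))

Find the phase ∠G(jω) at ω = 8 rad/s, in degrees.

∠G(j8) ≈ -144.2°

At s = j8: numerator = 4, denominator = -1000 + j720.
∠G = ∠num − ∠den = 0° − (144.25°) = -144.2°.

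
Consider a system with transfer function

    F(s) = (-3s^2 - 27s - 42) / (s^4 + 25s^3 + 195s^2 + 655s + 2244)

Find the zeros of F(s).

Set the numerator to zero: -3s^2 - 27s - 42 = 0, i.e. -3·(s^2 + 9s + 14) = 0.
Factoring: (s + 7)(s + 2) = 0.

s = -7, -2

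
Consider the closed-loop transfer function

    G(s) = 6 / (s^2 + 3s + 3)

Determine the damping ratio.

ζ ≈ 0.8660

Compare the denominator to the standard form s^2 + 2ζωₙs + ωₙ².
ωₙ² = 3, so ωₙ = √3 ≈ 1.732 rad/s.
2ζωₙ = 3, so ζ = 3/(2·√3) ≈ 0.8660.
With ζ = 0.8660 the response is underdamped.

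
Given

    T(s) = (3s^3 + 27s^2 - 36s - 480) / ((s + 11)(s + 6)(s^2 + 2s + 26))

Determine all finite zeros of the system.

s = -8, -5, 4

Set the numerator to zero: 3s^3 + 27s^2 - 36s - 480 = 0, i.e. 3·(s^3 + 9s^2 - 12s - 160) = 0.
Factoring: (s + 8)(s + 5)(s - 4) = 0.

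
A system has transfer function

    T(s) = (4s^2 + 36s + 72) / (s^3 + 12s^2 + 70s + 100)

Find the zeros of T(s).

Set the numerator to zero: 4s^2 + 36s + 72 = 0, i.e. 4·(s^2 + 9s + 18) = 0.
Factoring: (s + 6)(s + 3) = 0.

s = -6, -3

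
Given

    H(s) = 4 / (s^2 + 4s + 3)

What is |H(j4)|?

|H(j4)| ≈ 0.1940

Substitute s = j4: numerator = 4, denominator = -13 + j16.
|H(j4)| = |4| / |-13 + j16| = 4 / 20.616 ≈ 0.1940.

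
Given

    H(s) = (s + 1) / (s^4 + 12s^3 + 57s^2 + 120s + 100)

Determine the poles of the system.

The poles are the roots of the denominator s^4 + 12s^3 + 57s^2 + 120s + 100 = 0.
No real roots exist; factor into two real quadratics: (s^2 + 8s + 20)(s^2 + 4s + 5) = 0.
Each quadratic gives a conjugate pair via the quadratic formula.

s = -4 ± 2j, -2 ± j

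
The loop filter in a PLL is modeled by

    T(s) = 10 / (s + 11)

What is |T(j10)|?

|T(j10)| ≈ 0.6727

Substitute s = j10: numerator = 10, denominator = 11 + j10.
|T(j10)| = |10| / |11 + j10| = 10 / 14.866 ≈ 0.6727.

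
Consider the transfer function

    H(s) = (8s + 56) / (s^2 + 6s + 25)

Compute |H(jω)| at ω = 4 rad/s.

|H(j4)| ≈ 2.516

Substitute s = j4: numerator = 56 + j32, denominator = 9 + j24.
|H(j4)| = |56 + j32| / |9 + j24| = 64.498 / 25.632 ≈ 2.516.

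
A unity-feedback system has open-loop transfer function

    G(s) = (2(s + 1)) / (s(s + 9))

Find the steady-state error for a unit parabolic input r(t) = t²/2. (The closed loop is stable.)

G(s) has one pole at the origin.
This is a Type 1 system; Ka = lim_{s→0} s^2·G(s) = 0, so the steady-state error for a parabola input is infinite.

e_ss = ∞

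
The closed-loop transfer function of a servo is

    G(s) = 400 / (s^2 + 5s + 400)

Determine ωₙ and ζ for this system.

ωₙ = 20 rad/s, ζ = 0.125

Compare the denominator to the standard form s^2 + 2ζωₙs + ωₙ².
ωₙ² = 400, so ωₙ = 20 rad/s.
2ζωₙ = 5, so ζ = 5/(2·20) = 0.125.
With ζ = 0.125 the response is underdamped.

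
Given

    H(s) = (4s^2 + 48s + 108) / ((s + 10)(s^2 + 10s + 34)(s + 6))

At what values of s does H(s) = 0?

s = -9, -3

Set the numerator to zero: 4s^2 + 48s + 108 = 0, i.e. 4·(s^2 + 12s + 27) = 0.
Factoring: (s + 9)(s + 3) = 0.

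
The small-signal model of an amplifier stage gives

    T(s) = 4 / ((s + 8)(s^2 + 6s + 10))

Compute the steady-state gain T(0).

At s = 0 each factor (s + a) contributes a and each (s^2 + bs + c) contributes c.
T(0) = 4·1 / ((8) · (10)) = 4/80 = 1/20.

T(0) = 1/20 ≈ 0.05000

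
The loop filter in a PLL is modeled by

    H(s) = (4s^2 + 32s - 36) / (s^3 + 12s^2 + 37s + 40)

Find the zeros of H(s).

Set the numerator to zero: 4s^2 + 32s - 36 = 0, i.e. 4·(s^2 + 8s - 9) = 0.
Factoring: (s - 1)(s + 9) = 0.

s = 1, -9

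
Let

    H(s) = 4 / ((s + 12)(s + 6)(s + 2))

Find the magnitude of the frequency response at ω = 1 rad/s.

|H(j1)| ≈ 0.02442

Substitute s = j1: numerator = 4, denominator = 124 + j107.
|H(j1)| = |4| / |124 + j107| = 4 / 163.78 ≈ 0.02442.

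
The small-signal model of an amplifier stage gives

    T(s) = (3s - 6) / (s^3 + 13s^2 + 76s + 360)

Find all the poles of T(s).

The poles are the roots of the denominator s^3 + 13s^2 + 76s + 360 = 0.
Trying s = -9: the polynomial evaluates to 0, so (s + 9) is a factor.
Dividing out leaves s^2 + 4s + 40 = 0.
The quadratic formula then gives s = -2 ± 6j.

s = -9, -2 ± 6j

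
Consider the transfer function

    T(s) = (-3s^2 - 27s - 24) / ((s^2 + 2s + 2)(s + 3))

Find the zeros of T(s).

Set the numerator to zero: -3s^2 - 27s - 24 = 0, i.e. -3·(s^2 + 9s + 8) = 0.
Factoring: (s + 1)(s + 8) = 0.

s = -1, -8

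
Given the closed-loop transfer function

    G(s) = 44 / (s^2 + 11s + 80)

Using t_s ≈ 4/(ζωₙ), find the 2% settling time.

t_s ≈ 0.7273 s

Comparing s^2 + 11s + 80 to s^2 + 2ζωₙs + ωₙ²: ωₙ = √80 ≈ 8.944 rad/s and ζ = 11/(2·√80) ≈ 0.6149.
ζωₙ = 11/2 = 5.5, so t_s ≈ 4/(ζωₙ) = 4/5.5 ≈ 0.7273 s.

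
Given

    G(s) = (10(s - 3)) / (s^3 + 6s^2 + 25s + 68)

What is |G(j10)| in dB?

|G(j10)|_dB ≈ -18.9 dB

Substitute s = j10: numerator = -30 + j100, denominator = -532 - j750.
|G(j10)| = |-30 + j100| / |-532 - j750| = 104.40 / 919.52 ≈ 0.1135.
In decibels: 20·log₁₀(0.1135) ≈ -18.9 dB.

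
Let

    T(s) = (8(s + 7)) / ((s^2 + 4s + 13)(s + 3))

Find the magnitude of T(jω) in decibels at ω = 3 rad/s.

|T(j3)|_dB ≈ 1.10 dB

Substitute s = j3: numerator = 56 + j24, denominator = -24 + j48.
|T(j3)| = |56 + j24| / |-24 + j48| = 60.926 / 53.666 ≈ 1.135.
In decibels: 20·log₁₀(1.135) ≈ 1.10 dB.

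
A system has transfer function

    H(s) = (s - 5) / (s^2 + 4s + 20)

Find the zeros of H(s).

s = 5

Set the numerator to zero: s - 5 = 0.
So s = 5.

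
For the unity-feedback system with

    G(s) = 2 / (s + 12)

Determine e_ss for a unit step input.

e_ss = 0.8571

G(s) has no poles at the origin.
This is a Type 0 system. Kp = lim_{s→0} G(s) = 2/12 = 1/6.
e_ss = 1/(1 + Kp) = 1/(1 + 1/6) = 6/7 ≈ 0.8571.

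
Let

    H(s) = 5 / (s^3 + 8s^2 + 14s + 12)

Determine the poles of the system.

The poles are the roots of the denominator s^3 + 8s^2 + 14s + 12 = 0.
Trying s = -6: the polynomial evaluates to 0, so (s + 6) is a factor.
Dividing out leaves s^2 + 2s + 2 = 0.
The quadratic formula then gives s = -1 ± 1j.

s = -1 ± j, -6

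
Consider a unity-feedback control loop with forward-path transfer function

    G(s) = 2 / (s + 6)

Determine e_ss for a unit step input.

e_ss = 0.7500

G(s) has no poles at the origin.
This is a Type 0 system. Kp = lim_{s→0} G(s) = 2/6 = 1/3.
e_ss = 1/(1 + Kp) = 1/(1 + 1/3) = 3/4 ≈ 0.7500.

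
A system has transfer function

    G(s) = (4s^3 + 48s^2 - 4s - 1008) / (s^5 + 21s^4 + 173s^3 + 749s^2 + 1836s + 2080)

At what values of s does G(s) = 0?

Set the numerator to zero: 4s^3 + 48s^2 - 4s - 1008 = 0, i.e. 4·(s^3 + 12s^2 - s - 252) = 0.
Factoring: (s + 9)(s - 4)(s + 7) = 0.

s = -9, 4, -7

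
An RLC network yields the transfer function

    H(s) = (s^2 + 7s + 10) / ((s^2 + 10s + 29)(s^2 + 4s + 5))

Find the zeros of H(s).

Set the numerator to zero: s^2 + 7s + 10 = 0.
Factoring: (s + 2)(s + 5) = 0.

s = -2, -5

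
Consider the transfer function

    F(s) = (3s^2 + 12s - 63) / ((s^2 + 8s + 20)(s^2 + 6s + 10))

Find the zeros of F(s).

Set the numerator to zero: 3s^2 + 12s - 63 = 0, i.e. 3·(s^2 + 4s - 21) = 0.
Factoring: (s + 7)(s - 3) = 0.

s = -7, 3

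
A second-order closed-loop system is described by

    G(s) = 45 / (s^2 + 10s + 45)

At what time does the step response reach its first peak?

t_p ≈ 0.7025 s

Comparing s^2 + 10s + 45 to s^2 + 2ζωₙs + ωₙ²: ωₙ = √45 ≈ 6.708 rad/s and ζ = 10/(2·√45) ≈ 0.7454.
ζωₙ = 10/2 = 5, so ω_d = ωₙ√(1−ζ²) = √(ωₙ² − (ζωₙ)²) = √(45 − 5²) = √20 ≈ 4.472 rad/s.
t_p = π/ω_d = π/4.472 ≈ 0.7025 s.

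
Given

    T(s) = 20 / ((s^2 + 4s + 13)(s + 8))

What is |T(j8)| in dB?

Substitute s = j8: numerator = 20, denominator = -664 - j152.
|T(j8)| = |20| / |-664 - j152| = 20 / 681.18 ≈ 0.02936.
In decibels: 20·log₁₀(0.02936) ≈ -30.6 dB.

|T(j8)|_dB ≈ -30.6 dB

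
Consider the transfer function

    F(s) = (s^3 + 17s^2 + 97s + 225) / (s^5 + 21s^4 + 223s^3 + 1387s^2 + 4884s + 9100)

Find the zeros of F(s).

s = -9, -4 + 3j, -4 - 3j

Set the numerator to zero: s^3 + 17s^2 + 97s + 225 = 0.
Factoring: (s + 9)(s^2 + 8s + 25) = 0.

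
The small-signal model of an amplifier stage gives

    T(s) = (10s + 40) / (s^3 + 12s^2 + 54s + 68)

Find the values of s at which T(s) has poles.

s = -5 ± 3j, -2

The poles are the roots of the denominator s^3 + 12s^2 + 54s + 68 = 0.
Trying s = -2: the polynomial evaluates to 0, so (s + 2) is a factor.
Dividing out leaves s^2 + 10s + 34 = 0.
The quadratic formula then gives s = -5 ± 3j.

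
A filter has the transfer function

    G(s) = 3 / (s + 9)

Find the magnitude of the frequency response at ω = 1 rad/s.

|G(j1)| ≈ 0.3313

Substitute s = j1: numerator = 3, denominator = 9 + j1.
|G(j1)| = |3| / |9 + j1| = 3 / 9.0554 ≈ 0.3313.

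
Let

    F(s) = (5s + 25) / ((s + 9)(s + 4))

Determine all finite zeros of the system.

Set the numerator to zero: 5s + 25 = 0, i.e. 5·(s + 5) = 0.
So s = -5.

s = -5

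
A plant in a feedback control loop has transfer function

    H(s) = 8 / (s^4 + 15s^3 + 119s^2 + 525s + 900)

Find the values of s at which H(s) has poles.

s = -3 + 6j, -3 - 6j, -5, -4

The poles are the roots of the denominator s^4 + 15s^3 + 119s^2 + 525s + 900 = 0.
Trying s = -5: the polynomial evaluates to 0, so (s + 5) is a factor.
Dividing out leaves s^3 + 10s^2 + 69s + 180 = 0.
This factors further as (s^2 + 6s + 45)(s + 4) = 0.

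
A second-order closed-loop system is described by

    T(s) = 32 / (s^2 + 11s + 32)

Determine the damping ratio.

Compare the denominator to the standard form s^2 + 2ζωₙs + ωₙ².
ωₙ² = 32, so ωₙ = √32 ≈ 5.657 rad/s.
2ζωₙ = 11, so ζ = 11/(2·√32) ≈ 0.9723.

ζ ≈ 0.9723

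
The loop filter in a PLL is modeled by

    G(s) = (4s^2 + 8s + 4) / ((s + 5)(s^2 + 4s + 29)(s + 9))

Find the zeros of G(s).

s = -1, -1

Set the numerator to zero: 4s^2 + 8s + 4 = 0, i.e. 4·(s^2 + 2s + 1) = 0.
Factoring: (s + 1)^2 = 0.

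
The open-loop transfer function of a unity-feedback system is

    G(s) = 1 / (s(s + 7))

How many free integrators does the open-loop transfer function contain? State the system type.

The denominator has 1 factor of s at the origin (free integrator), so this is a Type 1 system.

Type 1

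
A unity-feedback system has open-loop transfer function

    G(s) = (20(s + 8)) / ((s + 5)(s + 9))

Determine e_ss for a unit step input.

G(s) has no poles at the origin.
This is a Type 0 system. Kp = lim_{s→0} G(s) = 160/45 = 32/9.
e_ss = 1/(1 + Kp) = 1/(1 + 32/9) = 9/41 ≈ 0.2195.

e_ss = 0.2195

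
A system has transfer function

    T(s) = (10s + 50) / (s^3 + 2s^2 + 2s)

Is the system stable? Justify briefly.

The denominator s^3 + 2s^2 + 2s factors as s(s^2 + 2s + 2), giving poles at s = 0, -1 + j, -1 - j.
Since the simple pole(s) at s = 0 lie on the jω-axis with none in the right half-plane, the system is marginally stable.

marginally stable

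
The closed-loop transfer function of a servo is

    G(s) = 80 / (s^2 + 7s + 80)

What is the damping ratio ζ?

ζ ≈ 0.3913

Compare the denominator to the standard form s^2 + 2ζωₙs + ωₙ².
ωₙ² = 80, so ωₙ = √80 ≈ 8.944 rad/s.
2ζωₙ = 7, so ζ = 7/(2·√80) ≈ 0.3913.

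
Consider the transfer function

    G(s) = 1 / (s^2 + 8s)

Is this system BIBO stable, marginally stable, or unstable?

marginally stable

The denominator s^2 + 8s factors as s(s + 8), giving poles at s = 0, -8.
Since the simple pole(s) at s = 0 lie on the jω-axis with none in the right half-plane, the system is marginally stable.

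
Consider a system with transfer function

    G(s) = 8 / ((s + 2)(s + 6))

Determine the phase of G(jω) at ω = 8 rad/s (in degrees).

∠G(j8) ≈ -129.1°

At s = j8: numerator = 8, denominator = -52 + j64.
∠G = ∠num − ∠den = 0° − (129.09°) = -129.1°.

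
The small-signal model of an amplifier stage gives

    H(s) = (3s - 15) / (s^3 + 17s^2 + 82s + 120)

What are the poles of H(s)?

s = -10, -3, -4

The poles are the roots of the denominator s^3 + 17s^2 + 82s + 120 = 0.
Trying s = -10: the polynomial evaluates to 0, so (s + 10) is a factor.
Dividing out leaves s^2 + 7s + 12 = 0.
Factoring the quadratic: (s + 3)(s + 4) = 0.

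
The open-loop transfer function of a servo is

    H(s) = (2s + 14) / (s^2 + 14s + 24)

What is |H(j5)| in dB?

|H(j5)|_dB ≈ -12.2 dB

Substitute s = j5: numerator = 14 + j10, denominator = -1 + j70.
|H(j5)| = |14 + j10| / |-1 + j70| = 17.205 / 70.007 ≈ 0.2458.
In decibels: 20·log₁₀(0.2458) ≈ -12.2 dB.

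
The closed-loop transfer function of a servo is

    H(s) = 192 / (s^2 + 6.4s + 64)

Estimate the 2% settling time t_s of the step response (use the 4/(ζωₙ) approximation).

Comparing s^2 + 6.4s + 64 to s^2 + 2ζωₙs + ωₙ²: ωₙ = 8 rad/s and ζ = 6.4/(2·8) = 0.4.
ζωₙ = 6.4/2 = 3.2, so t_s ≈ 4/(ζωₙ) = 4/3.2 = 1.250 s.

t_s ≈ 1.250 s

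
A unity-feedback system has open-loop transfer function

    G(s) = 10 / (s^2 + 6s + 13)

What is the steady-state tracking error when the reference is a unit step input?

G(s) has no poles at the origin.
This is a Type 0 system. Kp = lim_{s→0} G(s) = 10/13.
e_ss = 1/(1 + Kp) = 1/(1 + 10/13) = 13/23 ≈ 0.5652.

e_ss = 0.5652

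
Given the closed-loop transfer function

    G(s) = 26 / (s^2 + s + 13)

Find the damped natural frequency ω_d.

ω_d ≈ 3.571 rad/s

Comparing s^2 + s + 13 to s^2 + 2ζωₙs + ωₙ²: ωₙ = √13 ≈ 3.606 rad/s and ζ = 1/(2·√13) ≈ 0.1387.
ζωₙ = 1/2 = 0.5, so ω_d = ωₙ√(1−ζ²) = √(ωₙ² − (ζωₙ)²) = √(13 − 0.5²) = √12.75 ≈ 3.571 rad/s.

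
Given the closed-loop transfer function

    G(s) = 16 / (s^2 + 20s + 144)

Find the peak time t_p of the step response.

t_p ≈ 0.4736 s

Comparing s^2 + 20s + 144 to s^2 + 2ζωₙs + ωₙ²: ωₙ = 12 rad/s and ζ = 20/(2·12) ≈ 0.8333.
ζωₙ = 20/2 = 10, so ω_d = ωₙ√(1−ζ²) = √(ωₙ² − (ζωₙ)²) = √(144 − 10²) = √44 ≈ 6.633 rad/s.
t_p = π/ω_d = π/6.633 ≈ 0.4736 s.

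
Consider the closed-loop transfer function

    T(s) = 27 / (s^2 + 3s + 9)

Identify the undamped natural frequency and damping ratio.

Compare the denominator to the standard form s^2 + 2ζωₙs + ωₙ².
ωₙ² = 9, so ωₙ = 3 rad/s.
2ζωₙ = 3, so ζ = 3/(2·3) = 0.5.
With ζ = 0.5 the response is underdamped.

ωₙ = 3 rad/s, ζ = 0.5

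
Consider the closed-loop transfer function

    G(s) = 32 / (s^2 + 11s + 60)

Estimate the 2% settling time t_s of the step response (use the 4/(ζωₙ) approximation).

Comparing s^2 + 11s + 60 to s^2 + 2ζωₙs + ωₙ²: ωₙ = √60 ≈ 7.746 rad/s and ζ = 11/(2·√60) ≈ 0.7100.
ζωₙ = 11/2 = 5.5, so t_s ≈ 4/(ζωₙ) = 4/5.5 ≈ 0.7273 s.

t_s ≈ 0.7273 s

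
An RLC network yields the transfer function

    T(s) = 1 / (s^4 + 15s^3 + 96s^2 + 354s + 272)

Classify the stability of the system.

The denominator s^4 + 15s^3 + 96s^2 + 354s + 272 factors as (s^2 + 6s + 34)(s + 8)(s + 1), giving poles at s = -3 + 5j, -3 - 5j, -8, -1.
Since all poles lie strictly in the left half-plane, the system is stable.

stable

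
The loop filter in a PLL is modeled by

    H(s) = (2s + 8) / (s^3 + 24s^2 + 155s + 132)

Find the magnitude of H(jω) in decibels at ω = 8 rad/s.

Substitute s = j8: numerator = 8 + j16, denominator = -1404 + j728.
|H(j8)| = |8 + j16| / |-1404 + j728| = 17.889 / 1581.5 ≈ 0.01131.
In decibels: 20·log₁₀(0.01131) ≈ -38.9 dB.

|H(j8)|_dB ≈ -38.9 dB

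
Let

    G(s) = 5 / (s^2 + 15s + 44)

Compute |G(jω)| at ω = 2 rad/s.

Substitute s = j2: numerator = 5, denominator = 40 + j30.
|G(j2)| = |5| / |40 + j30| = 5 / 50 = 0.1000.

|G(j2)| = 0.1000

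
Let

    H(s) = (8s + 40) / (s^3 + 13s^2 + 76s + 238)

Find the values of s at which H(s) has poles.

s = -3 ± 5j, -7

The poles are the roots of the denominator s^3 + 13s^2 + 76s + 238 = 0.
Trying s = -7: the polynomial evaluates to 0, so (s + 7) is a factor.
Dividing out leaves s^2 + 6s + 34 = 0.
The quadratic formula then gives s = -3 ± 5j.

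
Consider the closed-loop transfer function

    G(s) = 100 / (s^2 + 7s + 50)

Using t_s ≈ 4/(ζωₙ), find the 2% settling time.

t_s ≈ 1.143 s

Comparing s^2 + 7s + 50 to s^2 + 2ζωₙs + ωₙ²: ωₙ = √50 ≈ 7.071 rad/s and ζ = 7/(2·√50) ≈ 0.4950.
ζωₙ = 7/2 = 3.5, so t_s ≈ 4/(ζωₙ) = 4/3.5 ≈ 1.143 s.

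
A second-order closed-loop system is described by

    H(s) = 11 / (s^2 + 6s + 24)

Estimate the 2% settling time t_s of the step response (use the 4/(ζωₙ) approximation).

Comparing s^2 + 6s + 24 to s^2 + 2ζωₙs + ωₙ²: ωₙ = √24 ≈ 4.899 rad/s and ζ = 6/(2·√24) ≈ 0.6124.
ζωₙ = 6/2 = 3, so t_s ≈ 4/(ζωₙ) = 4/3 ≈ 1.333 s.

t_s ≈ 1.333 s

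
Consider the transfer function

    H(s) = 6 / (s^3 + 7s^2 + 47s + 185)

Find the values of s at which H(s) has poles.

s = -5, -1 + 6j, -1 - 6j

The poles are the roots of the denominator s^3 + 7s^2 + 47s + 185 = 0.
Trying s = -5: the polynomial evaluates to 0, so (s + 5) is a factor.
Dividing out leaves s^2 + 2s + 37 = 0.
The quadratic formula then gives s = -1 ± 6j.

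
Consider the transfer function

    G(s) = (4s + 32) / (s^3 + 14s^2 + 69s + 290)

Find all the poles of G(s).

The poles are the roots of the denominator s^3 + 14s^2 + 69s + 290 = 0.
Trying s = -10: the polynomial evaluates to 0, so (s + 10) is a factor.
Dividing out leaves s^2 + 4s + 29 = 0.
The quadratic formula then gives s = -2 ± 5j.

s = -2 ± 5j, -10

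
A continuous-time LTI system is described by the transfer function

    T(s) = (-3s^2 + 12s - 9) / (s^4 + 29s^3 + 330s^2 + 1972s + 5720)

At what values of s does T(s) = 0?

Set the numerator to zero: -3s^2 + 12s - 9 = 0, i.e. -3·(s^2 - 4s + 3) = 0.
Factoring: (s - 1)(s - 3) = 0.

s = 1, 3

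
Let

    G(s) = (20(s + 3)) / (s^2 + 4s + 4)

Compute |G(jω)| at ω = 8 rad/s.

Substitute s = j8: numerator = 60 + j160, denominator = -60 + j32.
|G(j8)| = |60 + j160| / |-60 + j32| = 170.88 / 68 ≈ 2.513.

|G(j8)| ≈ 2.513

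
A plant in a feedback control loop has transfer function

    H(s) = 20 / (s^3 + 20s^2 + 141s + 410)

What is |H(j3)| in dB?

|H(j3)|_dB ≈ -27.2 dB

Substitute s = j3: numerator = 20, denominator = 230 + j396.
|H(j3)| = |20| / |230 + j396| = 20 / 457.95 ≈ 0.04367.
In decibels: 20·log₁₀(0.04367) ≈ -27.2 dB.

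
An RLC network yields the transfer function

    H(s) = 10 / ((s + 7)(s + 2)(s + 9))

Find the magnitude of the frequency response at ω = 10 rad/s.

Substitute s = j10: numerator = 10, denominator = -1674 - j50.
|H(j10)| = |10| / |-1674 - j50| = 10 / 1674.7 ≈ 0.005971.

|H(j10)| ≈ 0.005971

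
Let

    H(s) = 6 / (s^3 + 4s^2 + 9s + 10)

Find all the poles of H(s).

s = -1 ± 2j, -2

The poles are the roots of the denominator s^3 + 4s^2 + 9s + 10 = 0.
Trying s = -2: the polynomial evaluates to 0, so (s + 2) is a factor.
Dividing out leaves s^2 + 2s + 5 = 0.
The quadratic formula then gives s = -1 ± 2j.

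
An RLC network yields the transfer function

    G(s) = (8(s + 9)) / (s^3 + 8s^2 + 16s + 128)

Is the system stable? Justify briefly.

marginally stable

The denominator s^3 + 8s^2 + 16s + 128 factors as (s^2 + 16)(s + 8), giving poles at s = ±4j, -8.
Since the simple pole(s) at s = ±4j lie on the jω-axis with none in the right half-plane, the system is marginally stable.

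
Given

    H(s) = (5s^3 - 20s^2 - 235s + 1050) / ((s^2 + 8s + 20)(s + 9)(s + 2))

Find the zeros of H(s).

s = -7, 6, 5

Set the numerator to zero: 5s^3 - 20s^2 - 235s + 1050 = 0, i.e. 5·(s^3 - 4s^2 - 47s + 210) = 0.
Factoring: (s + 7)(s - 6)(s - 5) = 0.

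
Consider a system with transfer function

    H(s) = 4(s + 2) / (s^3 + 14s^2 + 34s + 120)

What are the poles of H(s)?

s = -1 + 3j, -1 - 3j, -12

The poles are the roots of the denominator s^3 + 14s^2 + 34s + 120 = 0.
Trying s = -12: the polynomial evaluates to 0, so (s + 12) is a factor.
Dividing out leaves s^2 + 2s + 10 = 0.
The quadratic formula then gives s = -1 ± 3j.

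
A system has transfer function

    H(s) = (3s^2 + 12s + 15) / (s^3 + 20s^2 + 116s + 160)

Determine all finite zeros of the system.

Set the numerator to zero: 3s^2 + 12s + 15 = 0, i.e. 3·(s^2 + 4s + 5) = 0.
Factoring: (s^2 + 4s + 5) = 0.

s = -2 + j, -2 - j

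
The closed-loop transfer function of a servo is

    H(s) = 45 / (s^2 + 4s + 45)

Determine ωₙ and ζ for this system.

Compare the denominator to the standard form s^2 + 2ζωₙs + ωₙ².
ωₙ² = 45, so ωₙ = √45 ≈ 6.708 rad/s.
2ζωₙ = 4, so ζ = 4/(2·√45) ≈ 0.2981.

ωₙ ≈ 6.708 rad/s, ζ ≈ 0.2981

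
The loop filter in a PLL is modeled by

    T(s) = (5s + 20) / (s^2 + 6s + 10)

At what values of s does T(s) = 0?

Set the numerator to zero: 5s + 20 = 0, i.e. 5·(s + 4) = 0.
So s = -4.

s = -4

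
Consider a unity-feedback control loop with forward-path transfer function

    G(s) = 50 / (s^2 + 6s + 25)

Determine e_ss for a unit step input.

G(s) has no poles at the origin.
This is a Type 0 system. Kp = lim_{s→0} G(s) = 50/25 = 2.
e_ss = 1/(1 + Kp) = 1/(1 + 2) = 1/3 ≈ 0.3333.

e_ss = 0.3333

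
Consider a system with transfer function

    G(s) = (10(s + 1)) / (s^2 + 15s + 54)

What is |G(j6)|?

Substitute s = j6: numerator = 10 + j60, denominator = 18 + j90.
|G(j6)| = |10 + j60| / |18 + j90| = 60.828 / 91.782 ≈ 0.6627.

|G(j6)| ≈ 0.6627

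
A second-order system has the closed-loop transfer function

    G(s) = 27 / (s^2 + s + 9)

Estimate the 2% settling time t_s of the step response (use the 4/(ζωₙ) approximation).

Comparing s^2 + s + 9 to s^2 + 2ζωₙs + ωₙ²: ωₙ = 3 rad/s and ζ = 1/(2·3) ≈ 0.1667.
ζωₙ = 1/2 = 0.5, so t_s ≈ 4/(ζωₙ) = 4/0.5 = 8 s.

t_s ≈ 8 s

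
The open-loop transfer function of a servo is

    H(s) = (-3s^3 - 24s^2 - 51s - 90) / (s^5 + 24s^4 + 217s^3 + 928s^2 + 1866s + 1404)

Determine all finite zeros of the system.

s = -1 + 2j, -1 - 2j, -6

Set the numerator to zero: -3s^3 - 24s^2 - 51s - 90 = 0, i.e. -3·(s^3 + 8s^2 + 17s + 30) = 0.
Factoring: (s^2 + 2s + 5)(s + 6) = 0.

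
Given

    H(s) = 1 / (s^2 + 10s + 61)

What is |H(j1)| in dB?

Substitute s = j1: numerator = 1, denominator = 60 + j10.
|H(j1)| = |1| / |60 + j10| = 1 / 60.828 ≈ 0.01644.
In decibels: 20·log₁₀(0.01644) ≈ -35.7 dB.

|H(j1)|_dB ≈ -35.7 dB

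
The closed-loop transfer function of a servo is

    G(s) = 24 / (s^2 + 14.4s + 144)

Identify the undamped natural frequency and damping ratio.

ωₙ = 12 rad/s, ζ = 0.6

Compare the denominator to the standard form s^2 + 2ζωₙs + ωₙ².
ωₙ² = 144, so ωₙ = 12 rad/s.
2ζωₙ = 14.4, so ζ = 14.4/(2·12) = 0.6.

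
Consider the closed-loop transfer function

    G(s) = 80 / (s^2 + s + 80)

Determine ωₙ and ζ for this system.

ωₙ ≈ 8.944 rad/s, ζ ≈ 0.05590

Compare the denominator to the standard form s^2 + 2ζωₙs + ωₙ².
ωₙ² = 80, so ωₙ = √80 ≈ 8.944 rad/s.
2ζωₙ = 1, so ζ = 1/(2·√80) ≈ 0.05590.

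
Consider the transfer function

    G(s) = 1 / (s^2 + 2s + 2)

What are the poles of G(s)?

s = -1 ± j

The poles are the roots of the denominator s^2 + 2s + 2 = 0.
Using the quadratic formula: s = (-2 ± √(-4))/2 = -1 ± 1j.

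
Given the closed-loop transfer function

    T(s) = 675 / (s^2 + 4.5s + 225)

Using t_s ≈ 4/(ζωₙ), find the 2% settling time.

Comparing s^2 + 4.5s + 225 to s^2 + 2ζωₙs + ωₙ²: ωₙ = 15 rad/s and ζ = 4.5/(2·15) = 0.15.
ζωₙ = 4.5/2 = 2.25, so t_s ≈ 4/(ζωₙ) = 4/2.25 ≈ 1.778 s.

t_s ≈ 1.778 s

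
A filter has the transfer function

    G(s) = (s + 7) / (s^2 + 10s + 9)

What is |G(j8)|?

Substitute s = j8: numerator = 7 + j8, denominator = -55 + j80.
|G(j8)| = |7 + j8| / |-55 + j80| = 10.630 / 97.082 ≈ 0.1095.

|G(j8)| ≈ 0.1095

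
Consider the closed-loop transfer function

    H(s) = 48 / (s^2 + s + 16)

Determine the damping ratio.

Compare the denominator to the standard form s^2 + 2ζωₙs + ωₙ².
ωₙ² = 16, so ωₙ = 4 rad/s.
2ζωₙ = 1, so ζ = 1/(2·4) = 0.125.

ζ = 0.125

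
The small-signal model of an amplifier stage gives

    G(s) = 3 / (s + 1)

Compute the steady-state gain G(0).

Set s = 0: G(0) = (3) / (1) = 3.

G(0) = 3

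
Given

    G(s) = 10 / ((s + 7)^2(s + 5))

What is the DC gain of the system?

At s = 0 each factor (s + a) contributes a and each (s^2 + bs + c) contributes c.
G(0) = 10·1 / ((7) · (7) · (5)) = 10/245 = 2/49.

G(0) = 2/49 ≈ 0.04082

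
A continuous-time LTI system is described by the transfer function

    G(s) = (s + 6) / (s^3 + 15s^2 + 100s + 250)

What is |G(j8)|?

Substitute s = j8: numerator = 6 + j8, denominator = -710 + j288.
|G(j8)| = |6 + j8| / |-710 + j288| = 10 / 766.19 ≈ 0.01305.

|G(j8)| ≈ 0.01305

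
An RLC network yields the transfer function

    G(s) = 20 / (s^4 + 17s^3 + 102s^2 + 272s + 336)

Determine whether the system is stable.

stable

The denominator s^4 + 17s^3 + 102s^2 + 272s + 336 factors as (s + 6)(s + 7)(s^2 + 4s + 8), giving poles at s = -6, -7, -2 + 2j, -2 - 2j.
Since all poles lie strictly in the left half-plane, the system is stable.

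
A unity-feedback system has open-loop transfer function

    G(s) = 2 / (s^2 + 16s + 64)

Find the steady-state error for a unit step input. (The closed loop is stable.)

G(s) has no poles at the origin.
This is a Type 0 system. Kp = lim_{s→0} G(s) = 2/64 = 1/32.
e_ss = 1/(1 + Kp) = 1/(1 + 1/32) = 32/33 ≈ 0.9697.

e_ss = 0.9697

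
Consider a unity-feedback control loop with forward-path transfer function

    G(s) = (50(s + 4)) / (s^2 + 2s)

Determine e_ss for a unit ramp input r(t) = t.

e_ss = 0.01000

G(s) has one pole at the origin.
This is a Type 1 system. Kv = lim_{s→0} s·G(s) = 200/2 = 100.
e_ss = 1/Kv = 1/(100) = 1/100 ≈ 0.01000.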